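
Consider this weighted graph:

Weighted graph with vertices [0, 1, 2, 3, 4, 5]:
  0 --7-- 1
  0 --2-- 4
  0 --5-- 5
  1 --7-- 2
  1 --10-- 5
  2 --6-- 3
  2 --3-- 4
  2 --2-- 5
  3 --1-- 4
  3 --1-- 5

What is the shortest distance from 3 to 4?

Using Dijkstra's algorithm from vertex 3:
Shortest path: 3 -> 4
Total weight: 1 = 1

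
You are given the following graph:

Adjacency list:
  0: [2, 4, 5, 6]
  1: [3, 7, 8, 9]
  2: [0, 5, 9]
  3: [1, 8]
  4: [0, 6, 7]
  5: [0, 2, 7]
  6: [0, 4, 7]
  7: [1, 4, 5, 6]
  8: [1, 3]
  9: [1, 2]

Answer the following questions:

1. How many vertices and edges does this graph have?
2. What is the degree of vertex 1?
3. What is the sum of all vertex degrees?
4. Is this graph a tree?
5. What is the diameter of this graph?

Count: 10 vertices, 15 edges.
Vertex 1 has neighbors [3, 7, 8, 9], degree = 4.
Handshaking lemma: 2 * 15 = 30.
A tree on 10 vertices has 9 edges. This graph has 15 edges (6 extra). Not a tree.
Diameter (longest shortest path) = 4.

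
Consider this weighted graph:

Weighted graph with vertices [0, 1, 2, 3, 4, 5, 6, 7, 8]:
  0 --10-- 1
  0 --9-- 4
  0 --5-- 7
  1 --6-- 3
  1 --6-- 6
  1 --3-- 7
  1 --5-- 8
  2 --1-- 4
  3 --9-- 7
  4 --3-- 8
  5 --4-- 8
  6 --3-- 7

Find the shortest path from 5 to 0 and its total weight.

Using Dijkstra's algorithm from vertex 5:
Shortest path: 5 -> 8 -> 4 -> 0
Total weight: 4 + 3 + 9 = 16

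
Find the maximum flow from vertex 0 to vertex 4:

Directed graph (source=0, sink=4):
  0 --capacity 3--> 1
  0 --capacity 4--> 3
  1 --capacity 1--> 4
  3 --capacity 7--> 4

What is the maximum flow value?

Computing max flow:
  Flow on (0->1): 1/3
  Flow on (0->3): 4/4
  Flow on (1->4): 1/1
  Flow on (3->4): 4/7
Maximum flow = 5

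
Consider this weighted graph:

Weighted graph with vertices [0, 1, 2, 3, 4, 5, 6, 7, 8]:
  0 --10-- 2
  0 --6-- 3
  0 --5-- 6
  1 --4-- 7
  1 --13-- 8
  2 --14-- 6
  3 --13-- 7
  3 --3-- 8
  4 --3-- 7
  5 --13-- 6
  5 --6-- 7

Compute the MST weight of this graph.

Applying Kruskal's algorithm (sort edges by weight, add if no cycle):
  Add (3,8) w=3
  Add (4,7) w=3
  Add (1,7) w=4
  Add (0,6) w=5
  Add (0,3) w=6
  Add (5,7) w=6
  Add (0,2) w=10
  Add (1,8) w=13
  Skip (3,7) w=13 (creates cycle)
  Skip (5,6) w=13 (creates cycle)
  Skip (2,6) w=14 (creates cycle)
MST weight = 50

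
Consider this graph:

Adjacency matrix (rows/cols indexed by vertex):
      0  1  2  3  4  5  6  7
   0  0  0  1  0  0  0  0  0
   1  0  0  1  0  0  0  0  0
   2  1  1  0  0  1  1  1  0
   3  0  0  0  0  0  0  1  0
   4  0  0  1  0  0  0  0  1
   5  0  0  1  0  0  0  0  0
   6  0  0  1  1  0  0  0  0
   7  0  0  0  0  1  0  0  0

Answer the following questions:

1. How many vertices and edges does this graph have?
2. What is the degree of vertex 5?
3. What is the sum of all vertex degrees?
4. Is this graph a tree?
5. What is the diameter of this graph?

Count: 8 vertices, 7 edges.
Vertex 5 has neighbors [2], degree = 1.
Handshaking lemma: 2 * 7 = 14.
A graph is a tree iff it is connected and has exactly n-1 edges. This graph is connected (all 8 vertices in one component) and has 8-1 = 7 edges. It is a tree.
Diameter (longest shortest path) = 4.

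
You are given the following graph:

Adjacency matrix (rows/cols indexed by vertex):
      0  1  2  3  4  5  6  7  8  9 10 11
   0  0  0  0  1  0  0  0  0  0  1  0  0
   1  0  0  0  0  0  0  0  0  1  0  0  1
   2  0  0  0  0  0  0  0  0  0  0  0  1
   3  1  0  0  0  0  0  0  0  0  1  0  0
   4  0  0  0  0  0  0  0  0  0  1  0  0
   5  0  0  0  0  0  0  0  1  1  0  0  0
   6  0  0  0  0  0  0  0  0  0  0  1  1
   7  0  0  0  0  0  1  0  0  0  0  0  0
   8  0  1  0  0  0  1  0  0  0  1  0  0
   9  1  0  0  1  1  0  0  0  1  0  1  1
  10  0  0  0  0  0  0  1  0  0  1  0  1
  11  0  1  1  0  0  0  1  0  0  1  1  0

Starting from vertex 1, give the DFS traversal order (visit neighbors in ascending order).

DFS from vertex 1 (neighbors processed in ascending order):
Visit order: 1, 8, 5, 7, 9, 0, 3, 4, 10, 6, 11, 2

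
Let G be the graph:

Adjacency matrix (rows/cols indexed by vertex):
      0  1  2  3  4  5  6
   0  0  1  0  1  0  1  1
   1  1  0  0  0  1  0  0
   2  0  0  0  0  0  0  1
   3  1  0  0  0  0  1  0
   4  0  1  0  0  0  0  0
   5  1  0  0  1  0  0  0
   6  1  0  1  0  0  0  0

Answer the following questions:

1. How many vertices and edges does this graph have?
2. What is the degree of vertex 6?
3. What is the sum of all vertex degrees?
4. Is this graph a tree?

Count: 7 vertices, 7 edges.
Vertex 6 has neighbors [0, 2], degree = 2.
Handshaking lemma: 2 * 7 = 14.
A tree on 7 vertices has 6 edges. This graph has 7 edges (1 extra). Not a tree.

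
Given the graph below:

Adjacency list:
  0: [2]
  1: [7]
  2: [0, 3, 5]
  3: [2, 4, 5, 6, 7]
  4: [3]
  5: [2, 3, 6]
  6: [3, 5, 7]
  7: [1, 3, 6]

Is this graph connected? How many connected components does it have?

Checking connectivity: the graph has 1 connected component(s).
All vertices are reachable from each other. The graph IS connected.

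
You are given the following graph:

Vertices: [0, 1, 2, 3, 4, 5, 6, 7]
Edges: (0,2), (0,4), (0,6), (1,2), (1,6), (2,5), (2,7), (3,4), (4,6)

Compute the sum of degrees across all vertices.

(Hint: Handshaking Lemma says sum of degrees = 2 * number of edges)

Count edges: 9 edges.
By Handshaking Lemma: sum of degrees = 2 * 9 = 18.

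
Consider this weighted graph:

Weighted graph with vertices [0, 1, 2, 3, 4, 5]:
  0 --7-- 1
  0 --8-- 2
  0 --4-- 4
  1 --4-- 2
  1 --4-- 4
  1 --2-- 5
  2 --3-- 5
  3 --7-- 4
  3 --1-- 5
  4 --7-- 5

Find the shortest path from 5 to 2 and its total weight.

Using Dijkstra's algorithm from vertex 5:
Shortest path: 5 -> 2
Total weight: 3 = 3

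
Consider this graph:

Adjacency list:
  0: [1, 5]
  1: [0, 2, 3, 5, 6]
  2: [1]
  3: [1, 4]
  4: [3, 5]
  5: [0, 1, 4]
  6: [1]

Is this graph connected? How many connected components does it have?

Checking connectivity: the graph has 1 connected component(s).
All vertices are reachable from each other. The graph IS connected.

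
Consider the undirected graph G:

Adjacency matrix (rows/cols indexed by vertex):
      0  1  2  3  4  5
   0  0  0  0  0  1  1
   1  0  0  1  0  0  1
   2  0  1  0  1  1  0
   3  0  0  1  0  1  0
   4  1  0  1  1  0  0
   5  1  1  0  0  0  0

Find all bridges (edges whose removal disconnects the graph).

No bridges found. The graph is 2-edge-connected (no single edge removal disconnects it).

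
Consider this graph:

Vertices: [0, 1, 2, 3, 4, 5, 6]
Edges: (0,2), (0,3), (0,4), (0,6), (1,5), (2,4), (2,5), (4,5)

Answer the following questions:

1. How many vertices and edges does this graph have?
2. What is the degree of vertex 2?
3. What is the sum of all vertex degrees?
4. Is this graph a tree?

Count: 7 vertices, 8 edges.
Vertex 2 has neighbors [0, 4, 5], degree = 3.
Handshaking lemma: 2 * 8 = 16.
A tree on 7 vertices has 6 edges. This graph has 8 edges (2 extra). Not a tree.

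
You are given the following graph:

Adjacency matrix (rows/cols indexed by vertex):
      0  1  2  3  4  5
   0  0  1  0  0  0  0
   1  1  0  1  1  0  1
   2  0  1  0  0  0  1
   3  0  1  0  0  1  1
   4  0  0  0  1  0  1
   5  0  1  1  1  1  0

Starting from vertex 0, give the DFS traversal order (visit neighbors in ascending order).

DFS from vertex 0 (neighbors processed in ascending order):
Visit order: 0, 1, 2, 5, 3, 4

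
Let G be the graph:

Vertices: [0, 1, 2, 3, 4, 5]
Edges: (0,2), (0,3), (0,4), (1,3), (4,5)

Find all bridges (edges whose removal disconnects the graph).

A bridge is an edge whose removal increases the number of connected components.
Bridges found: (0,2), (0,3), (0,4), (1,3), (4,5)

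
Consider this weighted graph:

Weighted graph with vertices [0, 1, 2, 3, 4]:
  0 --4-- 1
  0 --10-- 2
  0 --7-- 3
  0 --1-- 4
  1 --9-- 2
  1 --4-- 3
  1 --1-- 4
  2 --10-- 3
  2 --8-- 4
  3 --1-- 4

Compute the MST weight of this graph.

Applying Kruskal's algorithm (sort edges by weight, add if no cycle):
  Add (0,4) w=1
  Add (1,4) w=1
  Add (3,4) w=1
  Skip (0,1) w=4 (creates cycle)
  Skip (1,3) w=4 (creates cycle)
  Skip (0,3) w=7 (creates cycle)
  Add (2,4) w=8
  Skip (1,2) w=9 (creates cycle)
  Skip (0,2) w=10 (creates cycle)
  Skip (2,3) w=10 (creates cycle)
MST weight = 11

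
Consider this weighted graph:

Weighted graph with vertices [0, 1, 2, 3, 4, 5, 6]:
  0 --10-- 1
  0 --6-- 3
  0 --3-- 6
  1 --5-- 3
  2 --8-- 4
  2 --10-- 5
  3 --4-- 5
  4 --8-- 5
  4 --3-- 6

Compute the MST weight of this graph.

Applying Kruskal's algorithm (sort edges by weight, add if no cycle):
  Add (0,6) w=3
  Add (4,6) w=3
  Add (3,5) w=4
  Add (1,3) w=5
  Add (0,3) w=6
  Add (2,4) w=8
  Skip (4,5) w=8 (creates cycle)
  Skip (0,1) w=10 (creates cycle)
  Skip (2,5) w=10 (creates cycle)
MST weight = 29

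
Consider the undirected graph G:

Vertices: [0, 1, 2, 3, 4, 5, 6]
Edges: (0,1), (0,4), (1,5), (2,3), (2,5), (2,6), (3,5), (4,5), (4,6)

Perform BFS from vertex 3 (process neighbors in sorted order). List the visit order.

BFS from vertex 3 (neighbors processed in ascending order):
Visit order: 3, 2, 5, 6, 1, 4, 0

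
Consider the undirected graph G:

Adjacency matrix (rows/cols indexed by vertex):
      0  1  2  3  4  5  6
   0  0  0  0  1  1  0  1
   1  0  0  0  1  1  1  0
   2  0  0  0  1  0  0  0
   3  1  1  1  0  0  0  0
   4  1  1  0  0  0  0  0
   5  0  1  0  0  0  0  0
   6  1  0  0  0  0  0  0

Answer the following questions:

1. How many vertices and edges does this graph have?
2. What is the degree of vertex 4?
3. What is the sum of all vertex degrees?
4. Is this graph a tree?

Count: 7 vertices, 7 edges.
Vertex 4 has neighbors [0, 1], degree = 2.
Handshaking lemma: 2 * 7 = 14.
A tree on 7 vertices has 6 edges. This graph has 7 edges (1 extra). Not a tree.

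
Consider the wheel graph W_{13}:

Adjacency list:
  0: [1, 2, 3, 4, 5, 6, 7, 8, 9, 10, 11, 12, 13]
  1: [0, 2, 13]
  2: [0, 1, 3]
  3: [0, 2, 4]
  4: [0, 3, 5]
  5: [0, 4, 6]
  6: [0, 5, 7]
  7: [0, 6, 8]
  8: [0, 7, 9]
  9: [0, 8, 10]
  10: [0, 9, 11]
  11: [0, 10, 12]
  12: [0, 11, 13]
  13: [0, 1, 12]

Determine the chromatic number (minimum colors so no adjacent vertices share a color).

W_{13} = C_{13} plus a hub adjacent to every cycle vertex.
The outer cycle needs 3 colors (odd cycle); the hub is adjacent to all of them so needs a fresh color.
Chromatic number = 3 + 1 = 4.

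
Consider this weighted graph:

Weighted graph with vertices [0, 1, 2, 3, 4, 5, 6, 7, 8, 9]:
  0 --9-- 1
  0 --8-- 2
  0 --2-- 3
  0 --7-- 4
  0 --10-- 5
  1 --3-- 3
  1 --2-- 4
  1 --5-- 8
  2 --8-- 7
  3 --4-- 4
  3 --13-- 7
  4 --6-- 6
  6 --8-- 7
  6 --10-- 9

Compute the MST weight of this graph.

Applying Kruskal's algorithm (sort edges by weight, add if no cycle):
  Add (0,3) w=2
  Add (1,4) w=2
  Add (1,3) w=3
  Skip (3,4) w=4 (creates cycle)
  Add (1,8) w=5
  Add (4,6) w=6
  Skip (0,4) w=7 (creates cycle)
  Add (0,2) w=8
  Add (2,7) w=8
  Skip (6,7) w=8 (creates cycle)
  Skip (0,1) w=9 (creates cycle)
  Add (0,5) w=10
  Add (6,9) w=10
  Skip (3,7) w=13 (creates cycle)
MST weight = 54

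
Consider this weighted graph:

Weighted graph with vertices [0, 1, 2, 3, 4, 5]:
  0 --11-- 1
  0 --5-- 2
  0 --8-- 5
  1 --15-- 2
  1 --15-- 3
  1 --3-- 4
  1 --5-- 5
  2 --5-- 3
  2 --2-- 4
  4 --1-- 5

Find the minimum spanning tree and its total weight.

Applying Kruskal's algorithm (sort edges by weight, add if no cycle):
  Add (4,5) w=1
  Add (2,4) w=2
  Add (1,4) w=3
  Add (0,2) w=5
  Skip (1,5) w=5 (creates cycle)
  Add (2,3) w=5
  Skip (0,5) w=8 (creates cycle)
  Skip (0,1) w=11 (creates cycle)
  Skip (1,3) w=15 (creates cycle)
  Skip (1,2) w=15 (creates cycle)
MST weight = 16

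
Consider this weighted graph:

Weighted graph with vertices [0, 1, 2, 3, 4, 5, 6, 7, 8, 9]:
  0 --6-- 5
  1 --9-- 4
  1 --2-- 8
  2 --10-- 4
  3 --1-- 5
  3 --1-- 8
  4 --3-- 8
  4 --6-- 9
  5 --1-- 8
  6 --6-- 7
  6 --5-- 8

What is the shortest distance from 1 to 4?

Using Dijkstra's algorithm from vertex 1:
Shortest path: 1 -> 8 -> 4
Total weight: 2 + 3 = 5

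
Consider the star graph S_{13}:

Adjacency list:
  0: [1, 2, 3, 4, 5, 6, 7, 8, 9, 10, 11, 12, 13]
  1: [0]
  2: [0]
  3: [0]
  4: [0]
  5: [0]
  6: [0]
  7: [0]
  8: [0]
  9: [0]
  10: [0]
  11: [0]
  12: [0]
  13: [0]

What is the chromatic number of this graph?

S_{13} has one hub adjacent to 13 leaves; leaves are pairwise non-adjacent.
Color the hub 0 and every leaf 1.
Chromatic number = 2.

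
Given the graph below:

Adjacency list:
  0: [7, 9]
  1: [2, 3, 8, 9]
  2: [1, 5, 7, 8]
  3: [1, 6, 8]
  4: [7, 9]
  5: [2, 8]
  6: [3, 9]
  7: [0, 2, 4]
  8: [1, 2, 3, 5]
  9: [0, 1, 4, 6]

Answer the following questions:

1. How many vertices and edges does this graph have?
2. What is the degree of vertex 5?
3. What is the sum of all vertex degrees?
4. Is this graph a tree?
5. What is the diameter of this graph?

Count: 10 vertices, 15 edges.
Vertex 5 has neighbors [2, 8], degree = 2.
Handshaking lemma: 2 * 15 = 30.
A tree on 10 vertices has 9 edges. This graph has 15 edges (6 extra). Not a tree.
Diameter (longest shortest path) = 3.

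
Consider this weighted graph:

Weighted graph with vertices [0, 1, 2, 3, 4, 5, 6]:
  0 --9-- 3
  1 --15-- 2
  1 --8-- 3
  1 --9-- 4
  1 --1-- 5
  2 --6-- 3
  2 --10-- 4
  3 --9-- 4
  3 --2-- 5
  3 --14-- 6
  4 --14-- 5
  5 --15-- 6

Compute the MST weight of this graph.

Applying Kruskal's algorithm (sort edges by weight, add if no cycle):
  Add (1,5) w=1
  Add (3,5) w=2
  Add (2,3) w=6
  Skip (1,3) w=8 (creates cycle)
  Add (0,3) w=9
  Add (1,4) w=9
  Skip (3,4) w=9 (creates cycle)
  Skip (2,4) w=10 (creates cycle)
  Add (3,6) w=14
  Skip (4,5) w=14 (creates cycle)
  Skip (1,2) w=15 (creates cycle)
  Skip (5,6) w=15 (creates cycle)
MST weight = 41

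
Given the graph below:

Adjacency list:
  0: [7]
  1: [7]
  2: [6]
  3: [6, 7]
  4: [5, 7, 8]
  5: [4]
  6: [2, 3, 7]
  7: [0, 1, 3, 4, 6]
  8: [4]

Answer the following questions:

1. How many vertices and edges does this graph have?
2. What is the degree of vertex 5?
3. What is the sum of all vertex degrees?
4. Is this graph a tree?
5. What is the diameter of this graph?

Count: 9 vertices, 9 edges.
Vertex 5 has neighbors [4], degree = 1.
Handshaking lemma: 2 * 9 = 18.
A tree on 9 vertices has 8 edges. This graph has 9 edges (1 extra). Not a tree.
Diameter (longest shortest path) = 4.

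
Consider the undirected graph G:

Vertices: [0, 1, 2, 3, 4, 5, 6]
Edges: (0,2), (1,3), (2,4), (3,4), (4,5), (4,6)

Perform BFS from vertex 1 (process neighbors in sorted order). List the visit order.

BFS from vertex 1 (neighbors processed in ascending order):
Visit order: 1, 3, 4, 2, 5, 6, 0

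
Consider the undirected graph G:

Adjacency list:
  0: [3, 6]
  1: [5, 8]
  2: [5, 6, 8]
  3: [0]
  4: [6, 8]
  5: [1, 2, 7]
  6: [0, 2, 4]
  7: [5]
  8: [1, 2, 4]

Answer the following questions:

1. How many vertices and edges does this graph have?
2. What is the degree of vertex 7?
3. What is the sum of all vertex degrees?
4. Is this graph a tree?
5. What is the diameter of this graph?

Count: 9 vertices, 10 edges.
Vertex 7 has neighbors [5], degree = 1.
Handshaking lemma: 2 * 10 = 20.
A tree on 9 vertices has 8 edges. This graph has 10 edges (2 extra). Not a tree.
Diameter (longest shortest path) = 5.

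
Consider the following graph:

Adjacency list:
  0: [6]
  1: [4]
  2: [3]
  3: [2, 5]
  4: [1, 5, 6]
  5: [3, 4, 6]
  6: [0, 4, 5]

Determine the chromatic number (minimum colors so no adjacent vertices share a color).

The graph has a maximum clique of size 3 (lower bound on chromatic number).
A valid 3-coloring: {0: 0, 1: 1, 2: 1, 3: 0, 4: 0, 5: 1, 6: 2}.
Chromatic number = 3.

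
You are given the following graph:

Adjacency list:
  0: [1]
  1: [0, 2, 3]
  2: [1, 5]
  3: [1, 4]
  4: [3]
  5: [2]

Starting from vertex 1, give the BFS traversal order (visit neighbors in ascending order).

BFS from vertex 1 (neighbors processed in ascending order):
Visit order: 1, 0, 2, 3, 5, 4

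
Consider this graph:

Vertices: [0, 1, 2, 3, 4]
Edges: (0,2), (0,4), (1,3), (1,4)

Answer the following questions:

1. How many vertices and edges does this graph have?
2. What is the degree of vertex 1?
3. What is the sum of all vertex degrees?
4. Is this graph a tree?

Count: 5 vertices, 4 edges.
Vertex 1 has neighbors [3, 4], degree = 2.
Handshaking lemma: 2 * 4 = 8.
A graph is a tree iff it is connected and has exactly n-1 edges. This graph is connected (all 5 vertices in one component) and has 5-1 = 4 edges. It is a tree.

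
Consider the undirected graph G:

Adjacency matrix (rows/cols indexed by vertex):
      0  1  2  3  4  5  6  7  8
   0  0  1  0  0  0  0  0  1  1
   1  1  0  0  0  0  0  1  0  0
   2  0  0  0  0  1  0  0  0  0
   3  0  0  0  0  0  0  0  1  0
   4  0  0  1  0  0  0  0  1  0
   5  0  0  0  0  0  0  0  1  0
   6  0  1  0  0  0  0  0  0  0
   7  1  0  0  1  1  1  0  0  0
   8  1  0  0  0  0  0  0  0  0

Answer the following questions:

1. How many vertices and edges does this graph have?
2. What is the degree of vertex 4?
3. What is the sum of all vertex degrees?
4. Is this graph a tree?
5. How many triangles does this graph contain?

Count: 9 vertices, 8 edges.
Vertex 4 has neighbors [2, 7], degree = 2.
Handshaking lemma: 2 * 8 = 16.
A graph is a tree iff it is connected and has exactly n-1 edges. This graph is connected (all 9 vertices in one component) and has 9-1 = 8 edges. It is a tree.
Number of triangles = 0.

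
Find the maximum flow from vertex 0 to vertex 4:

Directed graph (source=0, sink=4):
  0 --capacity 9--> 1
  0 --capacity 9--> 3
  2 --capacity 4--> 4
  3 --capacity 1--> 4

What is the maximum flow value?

Computing max flow:
  Flow on (0->3): 1/9
  Flow on (3->4): 1/1
Maximum flow = 1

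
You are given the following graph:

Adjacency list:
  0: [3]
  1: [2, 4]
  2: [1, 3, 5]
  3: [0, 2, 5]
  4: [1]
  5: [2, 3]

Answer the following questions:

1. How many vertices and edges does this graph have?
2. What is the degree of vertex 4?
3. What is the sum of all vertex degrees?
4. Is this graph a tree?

Count: 6 vertices, 6 edges.
Vertex 4 has neighbors [1], degree = 1.
Handshaking lemma: 2 * 6 = 12.
A tree on 6 vertices has 5 edges. This graph has 6 edges (1 extra). Not a tree.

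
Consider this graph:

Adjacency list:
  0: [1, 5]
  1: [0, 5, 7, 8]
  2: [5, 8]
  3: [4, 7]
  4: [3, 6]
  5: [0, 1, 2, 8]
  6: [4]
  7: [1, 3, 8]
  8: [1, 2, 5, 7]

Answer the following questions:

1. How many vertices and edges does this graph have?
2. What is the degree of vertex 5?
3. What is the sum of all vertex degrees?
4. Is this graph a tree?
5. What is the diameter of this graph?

Count: 9 vertices, 12 edges.
Vertex 5 has neighbors [0, 1, 2, 8], degree = 4.
Handshaking lemma: 2 * 12 = 24.
A tree on 9 vertices has 8 edges. This graph has 12 edges (4 extra). Not a tree.
Diameter (longest shortest path) = 5.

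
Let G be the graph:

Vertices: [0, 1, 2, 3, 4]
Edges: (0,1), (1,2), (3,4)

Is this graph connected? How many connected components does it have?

Checking connectivity: the graph has 2 connected component(s).
Components: [[0, 1, 2], [3, 4]]. The graph is NOT connected.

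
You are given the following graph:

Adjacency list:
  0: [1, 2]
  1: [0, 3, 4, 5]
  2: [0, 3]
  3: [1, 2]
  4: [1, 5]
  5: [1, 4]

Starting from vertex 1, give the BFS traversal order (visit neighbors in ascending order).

BFS from vertex 1 (neighbors processed in ascending order):
Visit order: 1, 0, 3, 4, 5, 2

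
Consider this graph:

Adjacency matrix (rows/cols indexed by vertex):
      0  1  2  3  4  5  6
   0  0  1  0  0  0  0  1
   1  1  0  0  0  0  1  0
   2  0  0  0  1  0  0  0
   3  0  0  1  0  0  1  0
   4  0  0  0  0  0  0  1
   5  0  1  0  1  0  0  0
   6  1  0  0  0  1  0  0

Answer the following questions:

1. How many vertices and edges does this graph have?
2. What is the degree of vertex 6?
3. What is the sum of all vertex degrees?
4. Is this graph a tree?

Count: 7 vertices, 6 edges.
Vertex 6 has neighbors [0, 4], degree = 2.
Handshaking lemma: 2 * 6 = 12.
A graph is a tree iff it is connected and has exactly n-1 edges. This graph is connected (all 7 vertices in one component) and has 7-1 = 6 edges. It is a tree.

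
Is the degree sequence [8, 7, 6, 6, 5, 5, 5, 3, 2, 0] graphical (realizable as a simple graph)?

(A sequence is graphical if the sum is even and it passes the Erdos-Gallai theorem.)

Sum of degrees = 47. Sum is odd, so the sequence is NOT graphical.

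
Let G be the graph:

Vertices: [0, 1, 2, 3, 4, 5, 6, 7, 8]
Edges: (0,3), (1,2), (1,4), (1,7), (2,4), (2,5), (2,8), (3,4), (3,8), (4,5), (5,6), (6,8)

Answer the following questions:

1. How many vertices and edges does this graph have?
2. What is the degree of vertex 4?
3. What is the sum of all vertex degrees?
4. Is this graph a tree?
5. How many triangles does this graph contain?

Count: 9 vertices, 12 edges.
Vertex 4 has neighbors [1, 2, 3, 5], degree = 4.
Handshaking lemma: 2 * 12 = 24.
A tree on 9 vertices has 8 edges. This graph has 12 edges (4 extra). Not a tree.
Number of triangles = 2.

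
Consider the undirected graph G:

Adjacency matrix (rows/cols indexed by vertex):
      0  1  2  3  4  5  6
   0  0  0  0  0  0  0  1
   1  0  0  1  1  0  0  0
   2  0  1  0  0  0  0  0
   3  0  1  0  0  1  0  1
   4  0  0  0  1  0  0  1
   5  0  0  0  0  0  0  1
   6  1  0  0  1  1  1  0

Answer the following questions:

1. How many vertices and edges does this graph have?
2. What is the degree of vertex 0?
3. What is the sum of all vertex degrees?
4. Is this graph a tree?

Count: 7 vertices, 7 edges.
Vertex 0 has neighbors [6], degree = 1.
Handshaking lemma: 2 * 7 = 14.
A tree on 7 vertices has 6 edges. This graph has 7 edges (1 extra). Not a tree.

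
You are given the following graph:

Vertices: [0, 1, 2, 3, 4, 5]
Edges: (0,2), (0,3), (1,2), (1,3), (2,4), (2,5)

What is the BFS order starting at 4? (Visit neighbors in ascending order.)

BFS from vertex 4 (neighbors processed in ascending order):
Visit order: 4, 2, 0, 1, 5, 3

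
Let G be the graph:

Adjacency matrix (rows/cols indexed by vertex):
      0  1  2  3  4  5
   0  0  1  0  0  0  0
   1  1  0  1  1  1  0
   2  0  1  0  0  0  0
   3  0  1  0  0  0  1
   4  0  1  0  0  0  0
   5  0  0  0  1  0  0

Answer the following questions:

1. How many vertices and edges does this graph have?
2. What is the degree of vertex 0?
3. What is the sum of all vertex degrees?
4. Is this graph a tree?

Count: 6 vertices, 5 edges.
Vertex 0 has neighbors [1], degree = 1.
Handshaking lemma: 2 * 5 = 10.
A graph is a tree iff it is connected and has exactly n-1 edges. This graph is connected (all 6 vertices in one component) and has 6-1 = 5 edges. It is a tree.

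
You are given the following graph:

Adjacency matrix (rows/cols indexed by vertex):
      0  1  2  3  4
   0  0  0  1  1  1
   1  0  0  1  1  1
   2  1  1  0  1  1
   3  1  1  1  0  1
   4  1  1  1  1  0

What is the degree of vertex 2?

Vertex 2 has neighbors [0, 1, 3, 4], so deg(2) = 4.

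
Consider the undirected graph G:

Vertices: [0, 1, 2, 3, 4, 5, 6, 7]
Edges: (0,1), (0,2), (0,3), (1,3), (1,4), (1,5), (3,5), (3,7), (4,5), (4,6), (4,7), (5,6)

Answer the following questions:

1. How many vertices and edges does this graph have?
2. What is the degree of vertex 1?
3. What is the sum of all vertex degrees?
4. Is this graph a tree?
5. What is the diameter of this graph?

Count: 8 vertices, 12 edges.
Vertex 1 has neighbors [0, 3, 4, 5], degree = 4.
Handshaking lemma: 2 * 12 = 24.
A tree on 8 vertices has 7 edges. This graph has 12 edges (5 extra). Not a tree.
Diameter (longest shortest path) = 4.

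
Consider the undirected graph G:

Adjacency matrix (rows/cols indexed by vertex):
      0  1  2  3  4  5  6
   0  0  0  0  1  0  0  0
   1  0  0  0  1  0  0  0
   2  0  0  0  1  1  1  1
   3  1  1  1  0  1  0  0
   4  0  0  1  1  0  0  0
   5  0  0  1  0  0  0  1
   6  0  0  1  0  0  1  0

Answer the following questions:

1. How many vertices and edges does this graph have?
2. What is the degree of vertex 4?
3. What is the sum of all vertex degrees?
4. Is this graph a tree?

Count: 7 vertices, 8 edges.
Vertex 4 has neighbors [2, 3], degree = 2.
Handshaking lemma: 2 * 8 = 16.
A tree on 7 vertices has 6 edges. This graph has 8 edges (2 extra). Not a tree.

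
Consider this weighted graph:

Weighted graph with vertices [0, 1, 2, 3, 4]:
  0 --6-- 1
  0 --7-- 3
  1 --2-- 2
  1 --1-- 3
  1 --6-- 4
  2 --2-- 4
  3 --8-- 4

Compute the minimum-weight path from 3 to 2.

Using Dijkstra's algorithm from vertex 3:
Shortest path: 3 -> 1 -> 2
Total weight: 1 + 2 = 3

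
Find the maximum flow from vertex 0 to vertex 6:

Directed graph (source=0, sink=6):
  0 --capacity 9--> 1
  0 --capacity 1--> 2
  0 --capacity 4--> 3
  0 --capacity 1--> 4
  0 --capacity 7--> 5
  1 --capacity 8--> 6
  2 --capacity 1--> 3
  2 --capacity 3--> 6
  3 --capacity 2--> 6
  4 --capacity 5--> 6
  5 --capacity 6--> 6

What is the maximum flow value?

Computing max flow:
  Flow on (0->1): 8/9
  Flow on (0->2): 1/1
  Flow on (0->3): 2/4
  Flow on (0->4): 1/1
  Flow on (0->5): 6/7
  Flow on (1->6): 8/8
  Flow on (2->6): 1/3
  Flow on (3->6): 2/2
  Flow on (4->6): 1/5
  Flow on (5->6): 6/6
Maximum flow = 18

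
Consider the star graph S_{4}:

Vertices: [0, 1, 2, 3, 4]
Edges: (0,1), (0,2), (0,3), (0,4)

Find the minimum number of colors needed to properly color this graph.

S_{4} has one hub adjacent to 4 leaves; leaves are pairwise non-adjacent.
Color the hub 0 and every leaf 1.
Chromatic number = 2.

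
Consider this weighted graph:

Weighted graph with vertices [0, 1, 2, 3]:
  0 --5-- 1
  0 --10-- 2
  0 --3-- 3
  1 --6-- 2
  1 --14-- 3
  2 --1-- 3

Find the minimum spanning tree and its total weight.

Applying Kruskal's algorithm (sort edges by weight, add if no cycle):
  Add (2,3) w=1
  Add (0,3) w=3
  Add (0,1) w=5
  Skip (1,2) w=6 (creates cycle)
  Skip (0,2) w=10 (creates cycle)
  Skip (1,3) w=14 (creates cycle)
MST weight = 9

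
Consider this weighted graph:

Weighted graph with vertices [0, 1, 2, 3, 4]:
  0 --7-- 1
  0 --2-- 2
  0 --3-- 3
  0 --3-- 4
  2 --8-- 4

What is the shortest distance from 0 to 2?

Using Dijkstra's algorithm from vertex 0:
Shortest path: 0 -> 2
Total weight: 2 = 2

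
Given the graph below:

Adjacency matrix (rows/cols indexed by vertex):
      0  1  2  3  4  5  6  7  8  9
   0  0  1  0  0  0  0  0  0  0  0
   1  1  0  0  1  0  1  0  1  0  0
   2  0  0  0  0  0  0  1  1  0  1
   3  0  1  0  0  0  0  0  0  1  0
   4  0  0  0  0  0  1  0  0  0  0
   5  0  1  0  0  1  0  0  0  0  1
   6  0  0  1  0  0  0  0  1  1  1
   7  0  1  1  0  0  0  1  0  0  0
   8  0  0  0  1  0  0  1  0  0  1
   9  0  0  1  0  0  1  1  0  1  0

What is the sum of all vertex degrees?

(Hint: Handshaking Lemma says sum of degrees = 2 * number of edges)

Count edges: 14 edges.
By Handshaking Lemma: sum of degrees = 2 * 14 = 28.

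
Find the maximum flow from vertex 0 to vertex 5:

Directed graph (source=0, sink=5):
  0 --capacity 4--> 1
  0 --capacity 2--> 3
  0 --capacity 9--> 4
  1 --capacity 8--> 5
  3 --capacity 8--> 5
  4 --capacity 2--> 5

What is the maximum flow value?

Computing max flow:
  Flow on (0->1): 4/4
  Flow on (0->3): 2/2
  Flow on (0->4): 2/9
  Flow on (1->5): 4/8
  Flow on (3->5): 2/8
  Flow on (4->5): 2/2
Maximum flow = 8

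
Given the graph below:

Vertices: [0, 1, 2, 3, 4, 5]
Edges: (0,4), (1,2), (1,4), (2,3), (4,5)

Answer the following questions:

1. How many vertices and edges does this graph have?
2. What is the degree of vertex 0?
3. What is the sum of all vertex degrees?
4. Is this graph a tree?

Count: 6 vertices, 5 edges.
Vertex 0 has neighbors [4], degree = 1.
Handshaking lemma: 2 * 5 = 10.
A graph is a tree iff it is connected and has exactly n-1 edges. This graph is connected (all 6 vertices in one component) and has 6-1 = 5 edges. It is a tree.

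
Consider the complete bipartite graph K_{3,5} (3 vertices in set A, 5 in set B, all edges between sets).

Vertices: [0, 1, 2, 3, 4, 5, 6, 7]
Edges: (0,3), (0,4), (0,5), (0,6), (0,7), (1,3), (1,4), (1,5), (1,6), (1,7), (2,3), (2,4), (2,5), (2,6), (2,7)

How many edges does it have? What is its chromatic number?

K_{3,5} has 3 * 5 = 15 edges.
Bipartite graphs have chromatic number 2 (color each partition differently).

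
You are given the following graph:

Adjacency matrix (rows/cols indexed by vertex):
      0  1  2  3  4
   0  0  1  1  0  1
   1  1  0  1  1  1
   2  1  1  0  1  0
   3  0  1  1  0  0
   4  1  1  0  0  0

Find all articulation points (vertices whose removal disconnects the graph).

No articulation points. The graph is biconnected.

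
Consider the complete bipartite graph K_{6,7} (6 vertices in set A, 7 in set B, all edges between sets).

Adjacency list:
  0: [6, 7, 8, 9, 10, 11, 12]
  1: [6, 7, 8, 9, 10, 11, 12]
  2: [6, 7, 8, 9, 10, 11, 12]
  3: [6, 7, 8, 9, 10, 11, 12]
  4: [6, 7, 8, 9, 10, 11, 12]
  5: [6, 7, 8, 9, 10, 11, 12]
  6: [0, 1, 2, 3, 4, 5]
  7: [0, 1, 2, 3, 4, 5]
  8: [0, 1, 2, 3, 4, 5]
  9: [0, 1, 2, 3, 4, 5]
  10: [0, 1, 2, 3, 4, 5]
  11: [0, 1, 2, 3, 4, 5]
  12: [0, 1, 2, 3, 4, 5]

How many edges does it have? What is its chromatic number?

K_{6,7} has 6 * 7 = 42 edges.
Bipartite graphs have chromatic number 2 (color each partition differently).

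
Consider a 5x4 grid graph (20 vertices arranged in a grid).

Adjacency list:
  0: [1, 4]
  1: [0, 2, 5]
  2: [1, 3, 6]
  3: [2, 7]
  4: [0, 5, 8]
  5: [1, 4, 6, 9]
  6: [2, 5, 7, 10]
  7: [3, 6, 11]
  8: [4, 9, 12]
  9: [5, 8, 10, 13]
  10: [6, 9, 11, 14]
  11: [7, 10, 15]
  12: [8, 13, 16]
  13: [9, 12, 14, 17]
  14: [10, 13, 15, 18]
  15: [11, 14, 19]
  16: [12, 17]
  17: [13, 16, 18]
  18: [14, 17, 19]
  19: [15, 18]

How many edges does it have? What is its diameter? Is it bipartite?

A 5x4 grid has 16 vertical edges and 15 horizontal edges.
Total edges = 16 + 15 = 31.
Diameter = (5-1) + (4-1) = 7 (corner to opposite corner).
Grid graphs are bipartite (checkerboard coloring).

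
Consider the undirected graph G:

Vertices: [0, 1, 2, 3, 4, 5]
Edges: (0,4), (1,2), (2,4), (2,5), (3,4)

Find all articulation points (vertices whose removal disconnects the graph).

An articulation point is a vertex whose removal disconnects the graph.
Articulation points: [2, 4]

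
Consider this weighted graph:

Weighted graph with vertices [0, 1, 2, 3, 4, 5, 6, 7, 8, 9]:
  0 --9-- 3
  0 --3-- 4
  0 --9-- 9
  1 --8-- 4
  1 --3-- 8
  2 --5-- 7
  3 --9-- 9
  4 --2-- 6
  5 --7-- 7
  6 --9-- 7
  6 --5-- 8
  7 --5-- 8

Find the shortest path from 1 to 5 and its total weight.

Using Dijkstra's algorithm from vertex 1:
Shortest path: 1 -> 8 -> 7 -> 5
Total weight: 3 + 5 + 7 = 15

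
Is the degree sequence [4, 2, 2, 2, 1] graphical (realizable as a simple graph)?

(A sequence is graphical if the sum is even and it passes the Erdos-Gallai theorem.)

Sum of degrees = 11. Sum is odd, so the sequence is NOT graphical.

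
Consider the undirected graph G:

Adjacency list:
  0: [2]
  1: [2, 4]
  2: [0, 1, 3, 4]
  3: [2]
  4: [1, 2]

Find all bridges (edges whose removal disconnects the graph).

A bridge is an edge whose removal increases the number of connected components.
Bridges found: (0,2), (2,3)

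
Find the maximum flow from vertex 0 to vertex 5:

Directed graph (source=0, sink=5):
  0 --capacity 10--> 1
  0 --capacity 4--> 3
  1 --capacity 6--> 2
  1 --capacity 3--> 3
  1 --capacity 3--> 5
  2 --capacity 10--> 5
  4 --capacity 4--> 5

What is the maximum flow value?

Computing max flow:
  Flow on (0->1): 9/10
  Flow on (1->2): 6/6
  Flow on (1->5): 3/3
  Flow on (2->5): 6/10
Maximum flow = 9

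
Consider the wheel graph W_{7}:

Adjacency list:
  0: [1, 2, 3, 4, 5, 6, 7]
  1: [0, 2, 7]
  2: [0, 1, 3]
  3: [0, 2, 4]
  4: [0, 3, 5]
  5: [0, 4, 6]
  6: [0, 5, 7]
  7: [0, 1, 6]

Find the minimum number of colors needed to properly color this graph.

W_{7} = C_{7} plus a hub adjacent to every cycle vertex.
The outer cycle needs 3 colors (odd cycle); the hub is adjacent to all of them so needs a fresh color.
Chromatic number = 3 + 1 = 4.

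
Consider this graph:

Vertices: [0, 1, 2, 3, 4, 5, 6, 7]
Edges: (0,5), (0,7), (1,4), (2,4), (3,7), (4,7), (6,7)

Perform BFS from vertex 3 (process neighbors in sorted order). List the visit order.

BFS from vertex 3 (neighbors processed in ascending order):
Visit order: 3, 7, 0, 4, 6, 5, 1, 2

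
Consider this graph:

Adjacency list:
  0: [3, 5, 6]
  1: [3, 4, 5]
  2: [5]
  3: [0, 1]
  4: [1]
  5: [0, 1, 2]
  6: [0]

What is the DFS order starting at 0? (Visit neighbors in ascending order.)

DFS from vertex 0 (neighbors processed in ascending order):
Visit order: 0, 3, 1, 4, 5, 2, 6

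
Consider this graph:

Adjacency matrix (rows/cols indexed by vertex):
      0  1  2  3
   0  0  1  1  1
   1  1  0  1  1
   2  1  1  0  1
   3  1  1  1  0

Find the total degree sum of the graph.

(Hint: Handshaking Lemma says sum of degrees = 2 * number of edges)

Count edges: 6 edges.
By Handshaking Lemma: sum of degrees = 2 * 6 = 12.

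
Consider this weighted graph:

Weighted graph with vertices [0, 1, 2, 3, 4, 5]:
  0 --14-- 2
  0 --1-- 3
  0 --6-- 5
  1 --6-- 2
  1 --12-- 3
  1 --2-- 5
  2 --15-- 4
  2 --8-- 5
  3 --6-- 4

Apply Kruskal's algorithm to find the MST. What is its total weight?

Applying Kruskal's algorithm (sort edges by weight, add if no cycle):
  Add (0,3) w=1
  Add (1,5) w=2
  Add (0,5) w=6
  Add (1,2) w=6
  Add (3,4) w=6
  Skip (2,5) w=8 (creates cycle)
  Skip (1,3) w=12 (creates cycle)
  Skip (0,2) w=14 (creates cycle)
  Skip (2,4) w=15 (creates cycle)
MST weight = 21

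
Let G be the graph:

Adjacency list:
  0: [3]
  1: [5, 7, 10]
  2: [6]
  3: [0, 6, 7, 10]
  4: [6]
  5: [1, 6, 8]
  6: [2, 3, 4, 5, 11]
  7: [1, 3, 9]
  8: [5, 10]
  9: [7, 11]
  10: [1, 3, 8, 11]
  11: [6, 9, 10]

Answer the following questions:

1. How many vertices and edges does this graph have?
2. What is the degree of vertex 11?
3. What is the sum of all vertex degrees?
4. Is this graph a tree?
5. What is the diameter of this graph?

Count: 12 vertices, 16 edges.
Vertex 11 has neighbors [6, 9, 10], degree = 3.
Handshaking lemma: 2 * 16 = 32.
A tree on 12 vertices has 11 edges. This graph has 16 edges (5 extra). Not a tree.
Diameter (longest shortest path) = 3.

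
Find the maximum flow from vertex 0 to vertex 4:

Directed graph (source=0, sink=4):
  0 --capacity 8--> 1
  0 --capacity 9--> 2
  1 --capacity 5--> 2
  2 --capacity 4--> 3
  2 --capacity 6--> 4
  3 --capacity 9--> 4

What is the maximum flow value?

Computing max flow:
  Flow on (0->1): 5/8
  Flow on (0->2): 5/9
  Flow on (1->2): 5/5
  Flow on (2->3): 4/4
  Flow on (2->4): 6/6
  Flow on (3->4): 4/9
Maximum flow = 10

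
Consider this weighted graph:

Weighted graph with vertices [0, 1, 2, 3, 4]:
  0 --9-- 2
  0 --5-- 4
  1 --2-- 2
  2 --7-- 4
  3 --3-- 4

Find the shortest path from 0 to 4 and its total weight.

Using Dijkstra's algorithm from vertex 0:
Shortest path: 0 -> 4
Total weight: 5 = 5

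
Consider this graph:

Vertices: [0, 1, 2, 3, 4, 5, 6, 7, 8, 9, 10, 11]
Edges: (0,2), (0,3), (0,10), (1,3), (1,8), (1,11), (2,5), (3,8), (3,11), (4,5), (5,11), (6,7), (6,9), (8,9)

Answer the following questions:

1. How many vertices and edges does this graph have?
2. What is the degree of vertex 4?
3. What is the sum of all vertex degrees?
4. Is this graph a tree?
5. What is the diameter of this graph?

Count: 12 vertices, 14 edges.
Vertex 4 has neighbors [5], degree = 1.
Handshaking lemma: 2 * 14 = 28.
A tree on 12 vertices has 11 edges. This graph has 14 edges (3 extra). Not a tree.
Diameter (longest shortest path) = 7.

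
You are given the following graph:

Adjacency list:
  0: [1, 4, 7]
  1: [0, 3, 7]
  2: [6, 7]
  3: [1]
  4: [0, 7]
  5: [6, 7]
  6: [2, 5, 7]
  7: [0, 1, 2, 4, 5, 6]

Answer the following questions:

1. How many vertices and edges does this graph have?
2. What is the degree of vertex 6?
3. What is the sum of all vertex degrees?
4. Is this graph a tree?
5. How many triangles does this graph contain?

Count: 8 vertices, 11 edges.
Vertex 6 has neighbors [2, 5, 7], degree = 3.
Handshaking lemma: 2 * 11 = 22.
A tree on 8 vertices has 7 edges. This graph has 11 edges (4 extra). Not a tree.
Number of triangles = 4.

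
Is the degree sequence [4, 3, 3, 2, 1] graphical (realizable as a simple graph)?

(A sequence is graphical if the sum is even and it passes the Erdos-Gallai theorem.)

Sum of degrees = 13. Sum is odd, so the sequence is NOT graphical.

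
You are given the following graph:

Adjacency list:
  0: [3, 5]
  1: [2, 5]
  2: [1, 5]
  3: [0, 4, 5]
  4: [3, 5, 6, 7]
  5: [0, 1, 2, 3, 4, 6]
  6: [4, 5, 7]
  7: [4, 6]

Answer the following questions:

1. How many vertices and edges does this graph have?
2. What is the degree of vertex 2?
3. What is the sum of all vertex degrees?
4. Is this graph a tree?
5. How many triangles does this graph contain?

Count: 8 vertices, 12 edges.
Vertex 2 has neighbors [1, 5], degree = 2.
Handshaking lemma: 2 * 12 = 24.
A tree on 8 vertices has 7 edges. This graph has 12 edges (5 extra). Not a tree.
Number of triangles = 5.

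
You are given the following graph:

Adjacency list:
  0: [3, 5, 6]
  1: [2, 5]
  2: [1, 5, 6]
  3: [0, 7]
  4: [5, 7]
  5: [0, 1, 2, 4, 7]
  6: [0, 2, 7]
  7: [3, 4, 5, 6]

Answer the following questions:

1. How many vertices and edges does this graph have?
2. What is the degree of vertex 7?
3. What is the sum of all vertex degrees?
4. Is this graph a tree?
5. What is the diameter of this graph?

Count: 8 vertices, 12 edges.
Vertex 7 has neighbors [3, 4, 5, 6], degree = 4.
Handshaking lemma: 2 * 12 = 24.
A tree on 8 vertices has 7 edges. This graph has 12 edges (5 extra). Not a tree.
Diameter (longest shortest path) = 3.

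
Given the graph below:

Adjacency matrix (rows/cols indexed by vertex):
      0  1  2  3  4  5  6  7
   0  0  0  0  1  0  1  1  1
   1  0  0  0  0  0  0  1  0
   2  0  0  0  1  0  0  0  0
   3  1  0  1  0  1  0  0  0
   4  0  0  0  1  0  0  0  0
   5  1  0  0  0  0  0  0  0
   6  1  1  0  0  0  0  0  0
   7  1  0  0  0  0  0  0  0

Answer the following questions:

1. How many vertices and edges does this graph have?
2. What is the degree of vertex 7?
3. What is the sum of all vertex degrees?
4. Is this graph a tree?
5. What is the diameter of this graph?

Count: 8 vertices, 7 edges.
Vertex 7 has neighbors [0], degree = 1.
Handshaking lemma: 2 * 7 = 14.
A graph is a tree iff it is connected and has exactly n-1 edges. This graph is connected (all 8 vertices in one component) and has 8-1 = 7 edges. It is a tree.
Diameter (longest shortest path) = 4.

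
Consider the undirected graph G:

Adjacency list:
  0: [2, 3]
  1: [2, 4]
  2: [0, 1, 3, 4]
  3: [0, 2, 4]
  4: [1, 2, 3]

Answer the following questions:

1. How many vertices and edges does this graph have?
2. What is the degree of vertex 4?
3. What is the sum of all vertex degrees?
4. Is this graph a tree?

Count: 5 vertices, 7 edges.
Vertex 4 has neighbors [1, 2, 3], degree = 3.
Handshaking lemma: 2 * 7 = 14.
A tree on 5 vertices has 4 edges. This graph has 7 edges (3 extra). Not a tree.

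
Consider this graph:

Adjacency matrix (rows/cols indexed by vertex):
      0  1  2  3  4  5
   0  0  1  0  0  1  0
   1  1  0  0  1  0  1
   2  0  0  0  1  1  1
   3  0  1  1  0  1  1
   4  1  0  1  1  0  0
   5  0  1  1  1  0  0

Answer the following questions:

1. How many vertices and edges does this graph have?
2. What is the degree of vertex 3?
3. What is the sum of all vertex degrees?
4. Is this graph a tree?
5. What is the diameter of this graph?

Count: 6 vertices, 9 edges.
Vertex 3 has neighbors [1, 2, 4, 5], degree = 4.
Handshaking lemma: 2 * 9 = 18.
A tree on 6 vertices has 5 edges. This graph has 9 edges (4 extra). Not a tree.
Diameter (longest shortest path) = 2.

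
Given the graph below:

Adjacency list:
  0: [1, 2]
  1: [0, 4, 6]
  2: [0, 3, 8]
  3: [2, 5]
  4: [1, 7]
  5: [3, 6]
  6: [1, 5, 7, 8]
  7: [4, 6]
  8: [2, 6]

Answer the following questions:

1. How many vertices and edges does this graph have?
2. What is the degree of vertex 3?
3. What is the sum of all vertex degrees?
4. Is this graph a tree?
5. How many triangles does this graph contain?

Count: 9 vertices, 11 edges.
Vertex 3 has neighbors [2, 5], degree = 2.
Handshaking lemma: 2 * 11 = 22.
A tree on 9 vertices has 8 edges. This graph has 11 edges (3 extra). Not a tree.
Number of triangles = 0.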